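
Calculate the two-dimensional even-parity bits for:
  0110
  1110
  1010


Row parities: 010
Column parities: 0010

Row P: 010, Col P: 0010, Corner: 1


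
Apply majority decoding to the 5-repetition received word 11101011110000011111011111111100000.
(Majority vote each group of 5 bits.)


Groups: 11101, 01111, 00000, 11111, 01111, 11111, 00000
Majority votes: 1101110

1101110


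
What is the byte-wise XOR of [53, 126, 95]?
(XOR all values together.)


XOR chain: 53 ^ 126 ^ 95 = 20

20


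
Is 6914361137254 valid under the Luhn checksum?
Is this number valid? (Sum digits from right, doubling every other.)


Luhn sum = 48
48 mod 10 = 8

Invalid (Luhn sum mod 10 = 8)


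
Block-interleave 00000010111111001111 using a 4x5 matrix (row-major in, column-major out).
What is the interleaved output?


Matrix:
  00000
  01011
  11110
  01111
Read columns: 00100111001101110101

00100111001101110101


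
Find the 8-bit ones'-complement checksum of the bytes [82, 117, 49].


Sum = 248 mod 256 = 248
Complement = 7

7


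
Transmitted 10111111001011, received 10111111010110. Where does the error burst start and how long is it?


XOR: 00000000011101

Burst at position 9, length 5


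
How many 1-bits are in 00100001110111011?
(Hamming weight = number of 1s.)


Counting 1s in 00100001110111011

9


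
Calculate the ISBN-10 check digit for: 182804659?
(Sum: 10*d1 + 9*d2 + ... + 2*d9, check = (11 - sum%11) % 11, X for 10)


Weighted sum: 231
231 mod 11 = 0

Check digit: 0


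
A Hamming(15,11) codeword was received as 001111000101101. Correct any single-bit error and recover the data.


Syndrome = 0: no error detected

Data: 11100101101 (no errors)


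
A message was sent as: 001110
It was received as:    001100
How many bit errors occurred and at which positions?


XOR: 000010

1 error(s) at position(s): 4


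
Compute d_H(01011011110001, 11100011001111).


XOR: 10111000111110
Count of 1s: 9

9


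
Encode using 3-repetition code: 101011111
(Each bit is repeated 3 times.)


Each bit -> 3 copies

111000111000111111111111111


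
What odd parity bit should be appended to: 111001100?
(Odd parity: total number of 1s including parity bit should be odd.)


Number of 1s in data: 5
Parity bit: 0

0


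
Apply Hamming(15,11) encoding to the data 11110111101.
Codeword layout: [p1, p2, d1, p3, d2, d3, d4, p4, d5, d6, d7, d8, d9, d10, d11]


Parity bits: p1=0, p2=0, p3=0, p4=1

001011110111101


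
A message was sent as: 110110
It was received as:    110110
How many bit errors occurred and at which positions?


XOR: 000000

0 errors (received matches sent)


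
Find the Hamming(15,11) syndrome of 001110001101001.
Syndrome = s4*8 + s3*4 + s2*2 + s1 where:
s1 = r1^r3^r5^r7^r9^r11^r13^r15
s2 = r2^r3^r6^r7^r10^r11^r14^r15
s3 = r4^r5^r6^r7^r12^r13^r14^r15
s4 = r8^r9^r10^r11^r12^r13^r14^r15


s1=0, s2=1, s3=0, s4=0

Syndrome = 2 (error at position 2)


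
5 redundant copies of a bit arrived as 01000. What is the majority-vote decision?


Ones: 1 out of 5
Threshold: 3

0 (1/5 voted 1)


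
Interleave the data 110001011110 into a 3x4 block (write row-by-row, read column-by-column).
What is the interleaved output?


Matrix:
  1100
  0101
  1110
Read columns: 101111001010

101111001010


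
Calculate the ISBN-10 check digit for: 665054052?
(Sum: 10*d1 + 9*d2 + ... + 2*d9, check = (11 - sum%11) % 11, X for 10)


Weighted sum: 223
223 mod 11 = 3

Check digit: 8


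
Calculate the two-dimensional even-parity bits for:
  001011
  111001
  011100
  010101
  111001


Row parities: 10110
Column parities: 000010

Row P: 10110, Col P: 000010, Corner: 1


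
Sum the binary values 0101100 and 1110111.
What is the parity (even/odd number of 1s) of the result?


0101100 = 44
1110111 = 119
Sum = 163 = 10100011
1s count = 4

even parity (4 ones in 10100011)


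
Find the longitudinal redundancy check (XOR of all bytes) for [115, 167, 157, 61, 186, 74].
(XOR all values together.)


XOR chain: 115 ^ 167 ^ 157 ^ 61 ^ 186 ^ 74 = 132

132


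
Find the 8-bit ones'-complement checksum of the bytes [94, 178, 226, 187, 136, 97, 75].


Sum = 993 mod 256 = 225
Complement = 30

30


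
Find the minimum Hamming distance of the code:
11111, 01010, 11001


Comparing all pairs, minimum distance: 2
Can detect 1 errors, correct 0 errors

2


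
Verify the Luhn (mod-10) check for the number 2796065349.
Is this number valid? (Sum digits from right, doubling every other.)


Luhn sum = 53
53 mod 10 = 3

Invalid (Luhn sum mod 10 = 3)


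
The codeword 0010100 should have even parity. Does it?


Number of 1s: 2

Yes, parity is correct (2 ones)


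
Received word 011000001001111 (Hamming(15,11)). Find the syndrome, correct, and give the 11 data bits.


Syndrome = 8: error at position 8

Data: 10001001111 (corrected bit 8)


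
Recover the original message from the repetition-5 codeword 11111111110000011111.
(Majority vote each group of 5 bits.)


Groups: 11111, 11111, 00000, 11111
Majority votes: 1101

1101


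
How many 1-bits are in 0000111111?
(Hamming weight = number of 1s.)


Counting 1s in 0000111111

6


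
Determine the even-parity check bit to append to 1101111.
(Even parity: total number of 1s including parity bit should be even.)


Number of 1s in data: 6
Parity bit: 0

0


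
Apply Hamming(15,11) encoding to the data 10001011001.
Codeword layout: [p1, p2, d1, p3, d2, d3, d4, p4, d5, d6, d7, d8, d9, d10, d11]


Parity bits: p1=0, p2=1, p3=0, p4=0

011000001011001


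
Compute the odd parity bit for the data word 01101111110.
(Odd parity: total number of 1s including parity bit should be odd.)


Number of 1s in data: 8
Parity bit: 1

1


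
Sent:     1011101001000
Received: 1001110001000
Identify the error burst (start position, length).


XOR: 0010011000000

Burst at position 2, length 5


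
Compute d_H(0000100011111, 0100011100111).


XOR: 0100111111000
Count of 1s: 7

7


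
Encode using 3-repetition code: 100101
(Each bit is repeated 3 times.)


Each bit -> 3 copies

111000000111000111


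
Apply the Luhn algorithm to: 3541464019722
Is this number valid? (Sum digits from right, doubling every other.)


Luhn sum = 44
44 mod 10 = 4

Invalid (Luhn sum mod 10 = 4)


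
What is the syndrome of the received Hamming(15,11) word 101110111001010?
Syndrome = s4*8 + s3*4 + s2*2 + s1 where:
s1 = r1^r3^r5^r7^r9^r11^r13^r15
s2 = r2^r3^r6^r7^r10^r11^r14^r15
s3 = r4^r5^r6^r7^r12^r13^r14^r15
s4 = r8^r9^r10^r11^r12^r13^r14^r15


s1=1, s2=1, s3=1, s4=0

Syndrome = 7 (error at position 7)


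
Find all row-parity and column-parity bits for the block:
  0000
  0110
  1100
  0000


Row parities: 0000
Column parities: 1010

Row P: 0000, Col P: 1010, Corner: 0


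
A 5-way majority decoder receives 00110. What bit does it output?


Ones: 2 out of 5
Threshold: 3

0 (2/5 voted 1)


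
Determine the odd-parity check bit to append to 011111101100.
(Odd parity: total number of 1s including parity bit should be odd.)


Number of 1s in data: 8
Parity bit: 1

1


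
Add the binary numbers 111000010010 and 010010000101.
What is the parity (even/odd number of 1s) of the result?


111000010010 = 3602
010010000101 = 1157
Sum = 4759 = 1001010010111
1s count = 7

odd parity (7 ones in 1001010010111)


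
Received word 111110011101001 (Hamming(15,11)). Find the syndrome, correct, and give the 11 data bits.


Syndrome = 9: error at position 9

Data: 11000101001 (corrected bit 9)


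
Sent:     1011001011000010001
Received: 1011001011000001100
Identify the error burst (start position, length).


XOR: 0000000000000011101

Burst at position 14, length 5


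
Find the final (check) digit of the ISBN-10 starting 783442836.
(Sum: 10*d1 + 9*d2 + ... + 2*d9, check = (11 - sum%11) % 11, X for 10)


Weighted sum: 281
281 mod 11 = 6

Check digit: 5


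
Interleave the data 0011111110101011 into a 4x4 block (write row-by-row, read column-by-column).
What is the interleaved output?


Matrix:
  0011
  1111
  1010
  1011
Read columns: 0111010011111101

0111010011111101


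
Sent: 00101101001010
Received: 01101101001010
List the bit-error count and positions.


XOR: 01000000000000

1 error(s) at position(s): 1


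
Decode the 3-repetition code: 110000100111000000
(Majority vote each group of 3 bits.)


Groups: 110, 000, 100, 111, 000, 000
Majority votes: 100100

100100


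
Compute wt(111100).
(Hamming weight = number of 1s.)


Counting 1s in 111100

4


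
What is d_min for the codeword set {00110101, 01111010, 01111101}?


Comparing all pairs, minimum distance: 2
Can detect 1 errors, correct 0 errors

2


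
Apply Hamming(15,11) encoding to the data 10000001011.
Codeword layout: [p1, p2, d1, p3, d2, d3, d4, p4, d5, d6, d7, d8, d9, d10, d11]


Parity bits: p1=0, p2=1, p3=1, p4=1

011100010001011


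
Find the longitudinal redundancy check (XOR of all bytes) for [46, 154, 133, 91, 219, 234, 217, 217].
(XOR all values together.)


XOR chain: 46 ^ 154 ^ 133 ^ 91 ^ 219 ^ 234 ^ 217 ^ 217 = 91

91


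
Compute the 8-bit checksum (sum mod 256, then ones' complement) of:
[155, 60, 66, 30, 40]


Sum = 351 mod 256 = 95
Complement = 160

160


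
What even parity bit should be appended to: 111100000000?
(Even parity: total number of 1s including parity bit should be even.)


Number of 1s in data: 4
Parity bit: 0

0


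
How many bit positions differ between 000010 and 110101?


XOR: 110111
Count of 1s: 5

5


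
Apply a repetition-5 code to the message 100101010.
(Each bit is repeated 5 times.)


Each bit -> 5 copies

111110000000000111110000011111000001111100000


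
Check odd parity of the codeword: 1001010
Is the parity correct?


Number of 1s: 3

Yes, parity is correct (3 ones)


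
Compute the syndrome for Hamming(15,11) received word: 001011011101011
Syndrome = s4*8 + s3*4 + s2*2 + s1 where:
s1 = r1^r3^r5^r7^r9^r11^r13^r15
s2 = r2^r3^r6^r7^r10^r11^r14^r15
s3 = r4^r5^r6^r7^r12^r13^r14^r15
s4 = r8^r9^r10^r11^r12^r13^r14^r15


s1=0, s2=1, s3=1, s4=0

Syndrome = 6 (error at position 6)


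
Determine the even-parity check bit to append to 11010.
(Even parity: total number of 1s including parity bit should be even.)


Number of 1s in data: 3
Parity bit: 1

1


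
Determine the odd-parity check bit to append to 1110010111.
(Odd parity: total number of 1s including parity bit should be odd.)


Number of 1s in data: 7
Parity bit: 0

0


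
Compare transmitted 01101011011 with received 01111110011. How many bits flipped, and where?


XOR: 00010101000

3 error(s) at position(s): 3, 5, 7


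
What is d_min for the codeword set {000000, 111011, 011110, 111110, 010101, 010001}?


Comparing all pairs, minimum distance: 1
Can detect 0 errors, correct 0 errors

1


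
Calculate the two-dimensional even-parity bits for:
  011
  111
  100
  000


Row parities: 0110
Column parities: 000

Row P: 0110, Col P: 000, Corner: 0


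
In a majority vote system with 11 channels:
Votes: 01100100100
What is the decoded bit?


Ones: 4 out of 11
Threshold: 6

0 (4/11 voted 1)


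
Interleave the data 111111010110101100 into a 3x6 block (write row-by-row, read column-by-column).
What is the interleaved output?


Matrix:
  111111
  010110
  101100
Read columns: 101110101111110100

101110101111110100


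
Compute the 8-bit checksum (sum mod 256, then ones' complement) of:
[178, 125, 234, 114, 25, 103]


Sum = 779 mod 256 = 11
Complement = 244

244


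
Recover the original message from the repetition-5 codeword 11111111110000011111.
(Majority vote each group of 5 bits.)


Groups: 11111, 11111, 00000, 11111
Majority votes: 1101

1101


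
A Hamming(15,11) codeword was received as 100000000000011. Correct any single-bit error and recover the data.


Syndrome = 0: no error detected

Data: 00000000011 (no errors)


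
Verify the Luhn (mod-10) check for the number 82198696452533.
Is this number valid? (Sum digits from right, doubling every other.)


Luhn sum = 79
79 mod 10 = 9

Invalid (Luhn sum mod 10 = 9)


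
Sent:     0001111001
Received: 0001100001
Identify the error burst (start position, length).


XOR: 0000011000

Burst at position 5, length 2


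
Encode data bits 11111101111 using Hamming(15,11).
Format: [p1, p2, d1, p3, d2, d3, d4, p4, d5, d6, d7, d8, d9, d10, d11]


Parity bits: p1=0, p2=0, p3=1, p4=0

001111101101111


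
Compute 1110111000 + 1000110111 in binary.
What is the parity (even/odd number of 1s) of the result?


1110111000 = 952
1000110111 = 567
Sum = 1519 = 10111101111
1s count = 9

odd parity (9 ones in 10111101111)


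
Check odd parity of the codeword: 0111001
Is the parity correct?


Number of 1s: 4

No, parity error (4 ones)


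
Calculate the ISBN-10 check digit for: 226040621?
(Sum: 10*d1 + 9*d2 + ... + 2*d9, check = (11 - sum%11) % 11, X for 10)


Weighted sum: 142
142 mod 11 = 10

Check digit: 1


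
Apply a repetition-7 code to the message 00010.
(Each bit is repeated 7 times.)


Each bit -> 7 copies

00000000000000000000011111110000000


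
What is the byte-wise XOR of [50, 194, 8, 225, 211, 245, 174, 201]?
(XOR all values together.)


XOR chain: 50 ^ 194 ^ 8 ^ 225 ^ 211 ^ 245 ^ 174 ^ 201 = 88

88


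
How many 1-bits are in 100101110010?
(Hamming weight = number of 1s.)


Counting 1s in 100101110010

6


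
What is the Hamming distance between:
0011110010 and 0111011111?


XOR: 0100101101
Count of 1s: 5

5


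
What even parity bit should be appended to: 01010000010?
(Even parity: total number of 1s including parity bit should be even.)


Number of 1s in data: 3
Parity bit: 1

1


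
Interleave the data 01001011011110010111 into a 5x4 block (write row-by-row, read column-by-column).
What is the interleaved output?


Matrix:
  0100
  1011
  0111
  1001
  0111
Read columns: 01010101010110101111

01010101010110101111


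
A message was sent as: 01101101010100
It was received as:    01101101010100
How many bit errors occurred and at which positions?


XOR: 00000000000000

0 errors (received matches sent)


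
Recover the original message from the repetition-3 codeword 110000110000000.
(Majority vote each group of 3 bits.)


Groups: 110, 000, 110, 000, 000
Majority votes: 10100

10100


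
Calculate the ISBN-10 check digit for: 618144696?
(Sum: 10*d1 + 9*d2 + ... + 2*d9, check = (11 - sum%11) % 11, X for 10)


Weighted sum: 247
247 mod 11 = 5

Check digit: 6


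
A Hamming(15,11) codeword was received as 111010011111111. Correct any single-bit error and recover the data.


Syndrome = 5: error at position 5

Data: 10001111111 (corrected bit 5)


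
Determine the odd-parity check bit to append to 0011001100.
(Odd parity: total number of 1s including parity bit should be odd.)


Number of 1s in data: 4
Parity bit: 1

1


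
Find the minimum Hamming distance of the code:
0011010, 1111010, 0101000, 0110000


Comparing all pairs, minimum distance: 2
Can detect 1 errors, correct 0 errors

2


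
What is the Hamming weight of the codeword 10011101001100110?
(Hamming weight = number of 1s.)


Counting 1s in 10011101001100110

9


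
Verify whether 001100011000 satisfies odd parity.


Number of 1s: 4

No, parity error (4 ones)


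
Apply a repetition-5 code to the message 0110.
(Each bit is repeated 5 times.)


Each bit -> 5 copies

00000111111111100000


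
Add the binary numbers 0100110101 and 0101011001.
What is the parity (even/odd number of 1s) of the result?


0100110101 = 309
0101011001 = 345
Sum = 654 = 1010001110
1s count = 5

odd parity (5 ones in 1010001110)


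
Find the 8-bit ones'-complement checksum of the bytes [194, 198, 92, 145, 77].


Sum = 706 mod 256 = 194
Complement = 61

61


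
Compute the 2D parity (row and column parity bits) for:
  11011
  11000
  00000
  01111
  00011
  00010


Row parities: 000001
Column parities: 01101

Row P: 000001, Col P: 01101, Corner: 1


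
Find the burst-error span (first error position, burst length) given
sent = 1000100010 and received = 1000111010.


XOR: 0000011000

Burst at position 5, length 2


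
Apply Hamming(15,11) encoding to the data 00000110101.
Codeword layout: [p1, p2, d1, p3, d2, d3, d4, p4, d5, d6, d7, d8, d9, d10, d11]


Parity bits: p1=1, p2=1, p3=0, p4=0

110000000110101


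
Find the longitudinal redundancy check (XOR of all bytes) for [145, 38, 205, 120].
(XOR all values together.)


XOR chain: 145 ^ 38 ^ 205 ^ 120 = 2

2


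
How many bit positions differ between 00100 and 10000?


XOR: 10100
Count of 1s: 2

2


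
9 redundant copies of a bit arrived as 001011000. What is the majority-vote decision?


Ones: 3 out of 9
Threshold: 5

0 (3/9 voted 1)


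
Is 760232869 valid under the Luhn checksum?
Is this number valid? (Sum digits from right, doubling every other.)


Luhn sum = 41
41 mod 10 = 1

Invalid (Luhn sum mod 10 = 1)


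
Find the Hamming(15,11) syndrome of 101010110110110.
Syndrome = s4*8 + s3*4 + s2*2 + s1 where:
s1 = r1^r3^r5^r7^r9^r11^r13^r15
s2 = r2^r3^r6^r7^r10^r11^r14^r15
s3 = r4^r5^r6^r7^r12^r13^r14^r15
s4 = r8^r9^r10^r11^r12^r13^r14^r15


s1=0, s2=1, s3=0, s4=1

Syndrome = 10 (error at position 10)


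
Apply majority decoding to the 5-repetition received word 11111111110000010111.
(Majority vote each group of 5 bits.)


Groups: 11111, 11111, 00000, 10111
Majority votes: 1101

1101


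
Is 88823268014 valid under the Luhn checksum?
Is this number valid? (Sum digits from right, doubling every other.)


Luhn sum = 53
53 mod 10 = 3

Invalid (Luhn sum mod 10 = 3)


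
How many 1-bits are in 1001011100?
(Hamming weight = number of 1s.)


Counting 1s in 1001011100

5


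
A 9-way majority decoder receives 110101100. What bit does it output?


Ones: 5 out of 9
Threshold: 5

1 (5/9 voted 1)


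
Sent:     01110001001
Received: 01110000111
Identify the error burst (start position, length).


XOR: 00000001110

Burst at position 7, length 3


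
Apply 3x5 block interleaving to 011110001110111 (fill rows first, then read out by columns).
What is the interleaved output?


Matrix:
  01111
  00011
  10111
Read columns: 001100101111111

001100101111111


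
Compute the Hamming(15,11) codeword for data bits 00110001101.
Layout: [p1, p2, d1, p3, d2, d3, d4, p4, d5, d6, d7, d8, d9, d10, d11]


Parity bits: p1=1, p2=1, p3=1, p4=1

110101110001101


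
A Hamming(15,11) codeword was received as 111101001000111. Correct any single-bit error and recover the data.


Syndrome = 7: error at position 7

Data: 10111000111 (corrected bit 7)


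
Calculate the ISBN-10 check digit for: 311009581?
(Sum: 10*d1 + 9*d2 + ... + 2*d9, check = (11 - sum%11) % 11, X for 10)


Weighted sum: 138
138 mod 11 = 6

Check digit: 5


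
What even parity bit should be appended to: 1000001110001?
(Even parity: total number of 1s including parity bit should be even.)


Number of 1s in data: 5
Parity bit: 1

1


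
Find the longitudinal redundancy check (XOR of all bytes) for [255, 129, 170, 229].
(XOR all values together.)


XOR chain: 255 ^ 129 ^ 170 ^ 229 = 49

49


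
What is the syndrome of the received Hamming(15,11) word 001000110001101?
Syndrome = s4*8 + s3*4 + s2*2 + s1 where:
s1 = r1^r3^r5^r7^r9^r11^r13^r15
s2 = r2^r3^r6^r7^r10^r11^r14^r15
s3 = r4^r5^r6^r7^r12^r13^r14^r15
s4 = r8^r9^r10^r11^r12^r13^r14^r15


s1=0, s2=1, s3=0, s4=0

Syndrome = 2 (error at position 2)


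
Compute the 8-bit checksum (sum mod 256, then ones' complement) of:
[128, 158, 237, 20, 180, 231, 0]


Sum = 954 mod 256 = 186
Complement = 69

69


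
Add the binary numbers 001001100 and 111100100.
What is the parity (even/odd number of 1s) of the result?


001001100 = 76
111100100 = 484
Sum = 560 = 1000110000
1s count = 3

odd parity (3 ones in 1000110000)


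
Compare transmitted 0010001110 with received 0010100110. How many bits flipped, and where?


XOR: 0000101000

2 error(s) at position(s): 4, 6


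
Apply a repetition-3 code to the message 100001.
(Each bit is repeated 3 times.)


Each bit -> 3 copies

111000000000000111


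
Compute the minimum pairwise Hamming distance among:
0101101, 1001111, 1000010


Comparing all pairs, minimum distance: 3
Can detect 2 errors, correct 1 errors

3


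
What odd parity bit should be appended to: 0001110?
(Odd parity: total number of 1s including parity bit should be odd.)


Number of 1s in data: 3
Parity bit: 0

0


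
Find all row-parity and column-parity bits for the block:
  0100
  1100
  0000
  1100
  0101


Row parities: 10000
Column parities: 0001

Row P: 10000, Col P: 0001, Corner: 1


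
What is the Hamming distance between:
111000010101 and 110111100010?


XOR: 001111110111
Count of 1s: 9

9


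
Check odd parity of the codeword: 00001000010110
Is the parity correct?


Number of 1s: 4

No, parity error (4 ones)


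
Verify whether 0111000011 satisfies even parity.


Number of 1s: 5

No, parity error (5 ones)


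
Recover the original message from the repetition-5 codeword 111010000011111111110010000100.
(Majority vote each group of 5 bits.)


Groups: 11101, 00000, 11111, 11111, 00100, 00100
Majority votes: 101100

101100


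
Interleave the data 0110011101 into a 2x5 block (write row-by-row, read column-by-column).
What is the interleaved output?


Matrix:
  01100
  11101
Read columns: 0111110001

0111110001


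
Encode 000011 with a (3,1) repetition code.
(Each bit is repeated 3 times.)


Each bit -> 3 copies

000000000000111111


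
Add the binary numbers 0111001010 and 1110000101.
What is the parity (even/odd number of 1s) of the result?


0111001010 = 458
1110000101 = 901
Sum = 1359 = 10101001111
1s count = 7

odd parity (7 ones in 10101001111)


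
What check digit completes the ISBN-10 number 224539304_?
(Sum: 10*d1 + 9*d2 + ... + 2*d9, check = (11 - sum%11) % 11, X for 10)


Weighted sum: 188
188 mod 11 = 1

Check digit: X


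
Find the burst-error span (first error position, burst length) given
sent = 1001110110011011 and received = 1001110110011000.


XOR: 0000000000000011

Burst at position 14, length 2


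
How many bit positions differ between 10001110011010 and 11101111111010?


XOR: 01100001100000
Count of 1s: 4

4


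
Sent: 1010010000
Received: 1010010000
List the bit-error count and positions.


XOR: 0000000000

0 errors (received matches sent)


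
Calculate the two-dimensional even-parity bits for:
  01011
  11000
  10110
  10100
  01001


Row parities: 10100
Column parities: 11000

Row P: 10100, Col P: 11000, Corner: 0


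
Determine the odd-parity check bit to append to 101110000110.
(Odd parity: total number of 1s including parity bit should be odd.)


Number of 1s in data: 6
Parity bit: 1

1


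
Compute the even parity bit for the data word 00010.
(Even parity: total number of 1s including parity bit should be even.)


Number of 1s in data: 1
Parity bit: 1

1


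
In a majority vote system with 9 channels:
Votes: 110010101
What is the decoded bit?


Ones: 5 out of 9
Threshold: 5

1 (5/9 voted 1)


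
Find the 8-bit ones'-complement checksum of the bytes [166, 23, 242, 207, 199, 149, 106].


Sum = 1092 mod 256 = 68
Complement = 187

187


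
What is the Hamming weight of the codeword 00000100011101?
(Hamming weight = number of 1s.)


Counting 1s in 00000100011101

5


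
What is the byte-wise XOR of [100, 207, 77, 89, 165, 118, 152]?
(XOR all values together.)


XOR chain: 100 ^ 207 ^ 77 ^ 89 ^ 165 ^ 118 ^ 152 = 244

244


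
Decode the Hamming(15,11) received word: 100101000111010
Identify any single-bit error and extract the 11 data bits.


Syndrome = 0: no error detected

Data: 00100111010 (no errors)


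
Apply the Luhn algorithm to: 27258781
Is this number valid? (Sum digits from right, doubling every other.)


Luhn sum = 42
42 mod 10 = 2

Invalid (Luhn sum mod 10 = 2)


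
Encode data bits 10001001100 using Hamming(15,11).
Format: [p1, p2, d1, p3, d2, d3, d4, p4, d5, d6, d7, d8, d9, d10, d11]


Parity bits: p1=1, p2=1, p3=0, p4=1

111000011001100


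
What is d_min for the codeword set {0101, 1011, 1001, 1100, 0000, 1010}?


Comparing all pairs, minimum distance: 1
Can detect 0 errors, correct 0 errors

1


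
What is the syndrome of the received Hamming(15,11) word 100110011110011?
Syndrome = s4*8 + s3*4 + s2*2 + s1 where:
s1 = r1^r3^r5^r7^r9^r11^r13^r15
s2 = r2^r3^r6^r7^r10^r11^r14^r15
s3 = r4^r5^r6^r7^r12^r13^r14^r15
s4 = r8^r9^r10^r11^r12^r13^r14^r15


s1=1, s2=0, s3=0, s4=0

Syndrome = 1 (error at position 1)


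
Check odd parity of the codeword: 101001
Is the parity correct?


Number of 1s: 3

Yes, parity is correct (3 ones)


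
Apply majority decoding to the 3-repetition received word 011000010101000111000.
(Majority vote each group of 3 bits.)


Groups: 011, 000, 010, 101, 000, 111, 000
Majority votes: 1001010

1001010


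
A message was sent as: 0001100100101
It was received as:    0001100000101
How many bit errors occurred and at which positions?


XOR: 0000000100000

1 error(s) at position(s): 7


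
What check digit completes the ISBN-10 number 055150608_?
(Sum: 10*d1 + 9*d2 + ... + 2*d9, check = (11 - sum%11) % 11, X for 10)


Weighted sum: 162
162 mod 11 = 8

Check digit: 3


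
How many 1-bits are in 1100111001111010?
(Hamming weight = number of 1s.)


Counting 1s in 1100111001111010

10


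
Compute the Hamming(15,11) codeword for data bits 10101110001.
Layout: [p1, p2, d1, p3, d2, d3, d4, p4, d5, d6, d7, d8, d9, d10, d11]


Parity bits: p1=0, p2=1, p3=0, p4=0

011001001110001


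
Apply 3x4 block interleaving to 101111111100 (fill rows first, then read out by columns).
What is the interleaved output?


Matrix:
  1011
  1111
  1100
Read columns: 111011110110

111011110110


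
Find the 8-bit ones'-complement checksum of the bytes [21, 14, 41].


Sum = 76 mod 256 = 76
Complement = 179

179


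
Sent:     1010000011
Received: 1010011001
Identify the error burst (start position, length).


XOR: 0000011010

Burst at position 5, length 4


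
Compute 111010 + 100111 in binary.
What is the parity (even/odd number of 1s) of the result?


111010 = 58
100111 = 39
Sum = 97 = 1100001
1s count = 3

odd parity (3 ones in 1100001)


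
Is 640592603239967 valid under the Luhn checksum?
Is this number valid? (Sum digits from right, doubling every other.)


Luhn sum = 72
72 mod 10 = 2

Invalid (Luhn sum mod 10 = 2)


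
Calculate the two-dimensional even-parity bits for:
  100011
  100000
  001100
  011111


Row parities: 1101
Column parities: 010000

Row P: 1101, Col P: 010000, Corner: 1


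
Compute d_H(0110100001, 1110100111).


XOR: 1000000110
Count of 1s: 3

3


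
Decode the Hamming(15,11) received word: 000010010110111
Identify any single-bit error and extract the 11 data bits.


Syndrome = 0: no error detected

Data: 01000110111 (no errors)


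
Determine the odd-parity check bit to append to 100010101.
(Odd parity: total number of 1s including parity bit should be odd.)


Number of 1s in data: 4
Parity bit: 1

1


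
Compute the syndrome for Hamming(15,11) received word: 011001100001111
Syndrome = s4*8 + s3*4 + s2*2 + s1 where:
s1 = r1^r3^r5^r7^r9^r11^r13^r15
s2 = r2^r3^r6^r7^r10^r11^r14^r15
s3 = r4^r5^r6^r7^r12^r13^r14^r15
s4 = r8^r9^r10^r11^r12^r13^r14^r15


s1=0, s2=0, s3=0, s4=0

Syndrome = 0 (no error)


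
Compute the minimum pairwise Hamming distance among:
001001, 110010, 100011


Comparing all pairs, minimum distance: 2
Can detect 1 errors, correct 0 errors

2


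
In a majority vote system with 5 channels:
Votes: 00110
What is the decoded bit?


Ones: 2 out of 5
Threshold: 3

0 (2/5 voted 1)


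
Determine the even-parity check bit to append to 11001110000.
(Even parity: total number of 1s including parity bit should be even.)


Number of 1s in data: 5
Parity bit: 1

1


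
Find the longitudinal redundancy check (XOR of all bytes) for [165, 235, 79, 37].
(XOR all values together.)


XOR chain: 165 ^ 235 ^ 79 ^ 37 = 36

36


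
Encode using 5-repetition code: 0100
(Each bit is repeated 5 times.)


Each bit -> 5 copies

00000111110000000000


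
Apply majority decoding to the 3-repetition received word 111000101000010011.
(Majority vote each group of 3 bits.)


Groups: 111, 000, 101, 000, 010, 011
Majority votes: 101001

101001


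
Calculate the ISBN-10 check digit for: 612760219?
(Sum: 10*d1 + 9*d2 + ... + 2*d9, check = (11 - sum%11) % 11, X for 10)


Weighted sum: 199
199 mod 11 = 1

Check digit: X


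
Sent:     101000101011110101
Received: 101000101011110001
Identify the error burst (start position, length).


XOR: 000000000000000100

Burst at position 15, length 1


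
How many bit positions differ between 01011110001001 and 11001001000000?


XOR: 10010111001001
Count of 1s: 7

7


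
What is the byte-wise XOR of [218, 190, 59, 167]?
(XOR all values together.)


XOR chain: 218 ^ 190 ^ 59 ^ 167 = 248

248


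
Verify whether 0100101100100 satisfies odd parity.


Number of 1s: 5

Yes, parity is correct (5 ones)


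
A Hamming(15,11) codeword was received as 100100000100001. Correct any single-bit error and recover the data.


Syndrome = 0: no error detected

Data: 00000100001 (no errors)


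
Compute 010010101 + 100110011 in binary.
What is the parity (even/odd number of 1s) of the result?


010010101 = 149
100110011 = 307
Sum = 456 = 111001000
1s count = 4

even parity (4 ones in 111001000)


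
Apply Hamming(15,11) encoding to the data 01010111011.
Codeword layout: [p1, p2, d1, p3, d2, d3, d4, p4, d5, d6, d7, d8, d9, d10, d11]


Parity bits: p1=0, p2=1, p3=1, p4=1

010110110111011


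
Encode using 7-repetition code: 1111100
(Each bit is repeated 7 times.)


Each bit -> 7 copies

1111111111111111111111111111111111100000000000000


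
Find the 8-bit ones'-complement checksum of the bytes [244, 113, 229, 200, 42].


Sum = 828 mod 256 = 60
Complement = 195

195


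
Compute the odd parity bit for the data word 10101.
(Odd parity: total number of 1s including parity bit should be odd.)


Number of 1s in data: 3
Parity bit: 0

0


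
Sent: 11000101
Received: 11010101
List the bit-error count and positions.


XOR: 00010000

1 error(s) at position(s): 3


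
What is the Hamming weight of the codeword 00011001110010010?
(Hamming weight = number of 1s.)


Counting 1s in 00011001110010010

7


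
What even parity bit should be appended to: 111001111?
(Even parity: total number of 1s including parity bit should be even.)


Number of 1s in data: 7
Parity bit: 1

1


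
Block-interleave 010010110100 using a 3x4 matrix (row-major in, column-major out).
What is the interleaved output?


Matrix:
  0100
  1011
  0100
Read columns: 010101010010

010101010010


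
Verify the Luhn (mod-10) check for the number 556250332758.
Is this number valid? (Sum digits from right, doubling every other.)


Luhn sum = 41
41 mod 10 = 1

Invalid (Luhn sum mod 10 = 1)


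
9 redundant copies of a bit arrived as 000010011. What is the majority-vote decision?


Ones: 3 out of 9
Threshold: 5

0 (3/9 voted 1)


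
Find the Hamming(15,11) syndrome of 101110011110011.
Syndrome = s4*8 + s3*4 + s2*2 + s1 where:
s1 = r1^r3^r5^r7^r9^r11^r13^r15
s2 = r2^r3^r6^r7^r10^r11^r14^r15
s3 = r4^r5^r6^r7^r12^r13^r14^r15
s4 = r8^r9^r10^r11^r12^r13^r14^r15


s1=0, s2=1, s3=0, s4=0

Syndrome = 2 (error at position 2)


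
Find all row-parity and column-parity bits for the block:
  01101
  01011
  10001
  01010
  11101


Row parities: 11000
Column parities: 00000

Row P: 11000, Col P: 00000, Corner: 0


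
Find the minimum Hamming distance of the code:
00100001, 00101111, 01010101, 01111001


Comparing all pairs, minimum distance: 3
Can detect 2 errors, correct 1 errors

3


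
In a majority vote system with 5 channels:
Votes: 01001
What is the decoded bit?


Ones: 2 out of 5
Threshold: 3

0 (2/5 voted 1)


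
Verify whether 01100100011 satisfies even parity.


Number of 1s: 5

No, parity error (5 ones)


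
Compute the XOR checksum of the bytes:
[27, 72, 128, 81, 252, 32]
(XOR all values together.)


XOR chain: 27 ^ 72 ^ 128 ^ 81 ^ 252 ^ 32 = 94

94


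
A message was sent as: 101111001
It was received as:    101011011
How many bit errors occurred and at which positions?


XOR: 000100010

2 error(s) at position(s): 3, 7


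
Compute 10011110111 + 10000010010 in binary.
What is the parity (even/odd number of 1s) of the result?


10011110111 = 1271
10000010010 = 1042
Sum = 2313 = 100100001001
1s count = 4

even parity (4 ones in 100100001001)


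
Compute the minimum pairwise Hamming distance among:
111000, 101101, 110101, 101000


Comparing all pairs, minimum distance: 1
Can detect 0 errors, correct 0 errors

1


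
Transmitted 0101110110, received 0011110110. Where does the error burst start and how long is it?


XOR: 0110000000

Burst at position 1, length 2


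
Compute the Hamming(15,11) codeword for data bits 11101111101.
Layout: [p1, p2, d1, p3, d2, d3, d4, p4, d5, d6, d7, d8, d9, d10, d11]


Parity bits: p1=0, p2=1, p3=1, p4=0

011111001111101


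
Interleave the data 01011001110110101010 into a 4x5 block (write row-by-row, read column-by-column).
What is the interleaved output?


Matrix:
  01011
  00111
  01101
  01010
Read columns: 00001011011011011110

00001011011011011110


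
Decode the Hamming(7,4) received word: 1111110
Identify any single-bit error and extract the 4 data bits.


Syndrome = 7: error at position 7

Data: 1111 (corrected bit 7)


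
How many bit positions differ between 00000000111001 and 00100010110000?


XOR: 00100010001001
Count of 1s: 4

4


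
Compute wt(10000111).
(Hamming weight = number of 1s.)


Counting 1s in 10000111

4


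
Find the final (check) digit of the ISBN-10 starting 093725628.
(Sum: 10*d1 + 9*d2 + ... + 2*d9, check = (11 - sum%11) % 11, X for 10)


Weighted sum: 237
237 mod 11 = 6

Check digit: 5


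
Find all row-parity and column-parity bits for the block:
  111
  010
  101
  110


Row parities: 1100
Column parities: 110

Row P: 1100, Col P: 110, Corner: 0


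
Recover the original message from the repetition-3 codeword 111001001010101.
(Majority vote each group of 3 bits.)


Groups: 111, 001, 001, 010, 101
Majority votes: 10001

10001


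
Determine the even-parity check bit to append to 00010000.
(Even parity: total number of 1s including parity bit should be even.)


Number of 1s in data: 1
Parity bit: 1

1


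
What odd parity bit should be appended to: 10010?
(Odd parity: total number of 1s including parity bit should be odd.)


Number of 1s in data: 2
Parity bit: 1

1


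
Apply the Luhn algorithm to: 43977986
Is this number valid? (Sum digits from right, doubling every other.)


Luhn sum = 54
54 mod 10 = 4

Invalid (Luhn sum mod 10 = 4)


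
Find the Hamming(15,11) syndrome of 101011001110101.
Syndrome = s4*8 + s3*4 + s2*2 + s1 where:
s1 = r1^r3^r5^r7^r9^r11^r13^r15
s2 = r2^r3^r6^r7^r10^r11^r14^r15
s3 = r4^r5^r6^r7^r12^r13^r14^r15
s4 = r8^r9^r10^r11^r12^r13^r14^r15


s1=1, s2=1, s3=0, s4=1

Syndrome = 11 (error at position 11)


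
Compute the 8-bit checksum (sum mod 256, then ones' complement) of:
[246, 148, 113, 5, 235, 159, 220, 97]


Sum = 1223 mod 256 = 199
Complement = 56

56


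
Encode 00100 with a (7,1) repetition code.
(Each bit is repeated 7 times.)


Each bit -> 7 copies

00000000000000111111100000000000000


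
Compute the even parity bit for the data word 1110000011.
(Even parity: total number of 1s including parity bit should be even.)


Number of 1s in data: 5
Parity bit: 1

1


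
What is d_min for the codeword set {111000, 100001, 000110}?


Comparing all pairs, minimum distance: 3
Can detect 2 errors, correct 1 errors

3


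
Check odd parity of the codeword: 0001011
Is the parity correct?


Number of 1s: 3

Yes, parity is correct (3 ones)


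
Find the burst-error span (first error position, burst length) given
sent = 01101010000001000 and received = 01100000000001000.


XOR: 00001010000000000

Burst at position 4, length 3


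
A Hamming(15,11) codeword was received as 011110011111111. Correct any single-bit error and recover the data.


Syndrome = 0: no error detected

Data: 11001111111 (no errors)


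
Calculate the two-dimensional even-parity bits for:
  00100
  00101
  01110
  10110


Row parities: 1011
Column parities: 11001

Row P: 1011, Col P: 11001, Corner: 1


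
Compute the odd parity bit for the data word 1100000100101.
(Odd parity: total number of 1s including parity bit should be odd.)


Number of 1s in data: 5
Parity bit: 0

0


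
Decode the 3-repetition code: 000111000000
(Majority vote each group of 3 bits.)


Groups: 000, 111, 000, 000
Majority votes: 0100

0100


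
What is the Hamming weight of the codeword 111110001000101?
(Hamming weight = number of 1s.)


Counting 1s in 111110001000101

8


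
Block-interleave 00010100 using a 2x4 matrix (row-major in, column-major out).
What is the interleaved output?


Matrix:
  0001
  0100
Read columns: 00010010

00010010


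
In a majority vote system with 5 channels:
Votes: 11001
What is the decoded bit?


Ones: 3 out of 5
Threshold: 3

1 (3/5 voted 1)


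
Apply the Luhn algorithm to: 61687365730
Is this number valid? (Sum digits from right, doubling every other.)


Luhn sum = 54
54 mod 10 = 4

Invalid (Luhn sum mod 10 = 4)


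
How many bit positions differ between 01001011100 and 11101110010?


XOR: 10100101110
Count of 1s: 6

6


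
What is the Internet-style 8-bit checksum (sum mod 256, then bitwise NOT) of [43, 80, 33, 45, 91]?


Sum = 292 mod 256 = 36
Complement = 219

219


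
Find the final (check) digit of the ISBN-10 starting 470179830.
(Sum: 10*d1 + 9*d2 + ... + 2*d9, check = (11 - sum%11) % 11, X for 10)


Weighted sum: 238
238 mod 11 = 7

Check digit: 4


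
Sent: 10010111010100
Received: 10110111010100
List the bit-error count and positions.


XOR: 00100000000000

1 error(s) at position(s): 2


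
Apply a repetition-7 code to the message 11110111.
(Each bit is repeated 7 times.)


Each bit -> 7 copies

11111111111111111111111111110000000111111111111111111111


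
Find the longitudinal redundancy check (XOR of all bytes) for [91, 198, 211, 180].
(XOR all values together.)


XOR chain: 91 ^ 198 ^ 211 ^ 180 = 250

250


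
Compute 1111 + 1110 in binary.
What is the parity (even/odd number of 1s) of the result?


1111 = 15
1110 = 14
Sum = 29 = 11101
1s count = 4

even parity (4 ones in 11101)


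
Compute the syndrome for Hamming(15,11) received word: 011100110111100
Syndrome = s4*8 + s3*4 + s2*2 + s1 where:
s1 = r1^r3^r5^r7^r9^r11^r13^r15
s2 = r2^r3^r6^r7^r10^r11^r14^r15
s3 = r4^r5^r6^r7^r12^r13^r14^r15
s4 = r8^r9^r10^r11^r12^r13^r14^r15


s1=0, s2=1, s3=0, s4=1

Syndrome = 10 (error at position 10)


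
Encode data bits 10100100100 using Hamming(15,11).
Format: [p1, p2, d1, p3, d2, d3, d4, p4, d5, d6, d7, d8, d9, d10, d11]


Parity bits: p1=0, p2=1, p3=0, p4=0

011001000100100
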